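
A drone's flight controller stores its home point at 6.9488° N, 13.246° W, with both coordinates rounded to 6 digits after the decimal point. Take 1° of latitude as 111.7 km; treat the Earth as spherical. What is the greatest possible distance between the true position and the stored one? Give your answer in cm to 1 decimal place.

Rounding to 6 decimal places leaves each coordinate within ±5e-07° of the true value.
North–south component: 5e-07° × 111700 = 0.05585 m.
Longitude error → 5e-07 × 111700 × cos 6.9488° = 5e-07 × 111700 × 0.9927 ≈ 0.0554398 m.
Combining orthogonally: (0.05585² + 0.0554398²)^½ ≈ 0.0786943 m.
That is 0.0786943 m = 7.8694 cm.

7.9 cm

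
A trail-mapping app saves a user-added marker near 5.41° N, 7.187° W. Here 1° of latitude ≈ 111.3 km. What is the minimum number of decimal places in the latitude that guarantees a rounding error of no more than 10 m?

One degree of latitude covers 111300 m.
Rounding to N decimal places gives at most 0.5 × 10⁻ᴺ degrees of error, i.e. 0.5 × 10⁻ᴺ × 111300 m.
Setting 55650 × 10⁻ᴺ ≤ 10 gives 10ᴺ ≥ 5565, i.e. N ≥ 3.75.
N = 3 would give 55.6 m (too coarse); N = 4 gives 5.57 m ≤ 10 m.

4 decimal places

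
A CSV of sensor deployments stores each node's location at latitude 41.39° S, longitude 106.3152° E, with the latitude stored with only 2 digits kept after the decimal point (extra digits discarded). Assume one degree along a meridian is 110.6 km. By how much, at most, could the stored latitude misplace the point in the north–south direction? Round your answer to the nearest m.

1106 m

Truncating at 2 decimal places can drop up to a full unit in the last place, so the latitude may be off by as much as 0.01°.
North–south distance: 0.01° × 110600 m/° = 1106 m.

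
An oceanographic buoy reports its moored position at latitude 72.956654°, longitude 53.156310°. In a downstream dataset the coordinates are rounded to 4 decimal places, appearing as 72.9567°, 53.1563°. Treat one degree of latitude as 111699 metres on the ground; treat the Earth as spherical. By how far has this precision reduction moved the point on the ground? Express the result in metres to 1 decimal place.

5.1 metres

The latitude changed by -0.000046° and the longitude by +0.000010°.
North–south shift: -0.000046 × 111699 = -5.13815 m.
East–west at this latitude: 0.000010° × 111699 × cos 72.9567° ≈ 0.000010 × 32738.3 = 0.327383 m.
Hypotenuse of the two orthogonal shifts: √(5.13815² + 0.327383²) = 5.14857 m.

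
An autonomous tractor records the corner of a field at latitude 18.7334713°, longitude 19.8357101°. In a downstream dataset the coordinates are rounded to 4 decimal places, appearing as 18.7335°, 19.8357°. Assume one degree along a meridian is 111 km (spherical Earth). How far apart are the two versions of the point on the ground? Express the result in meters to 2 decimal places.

3.36 meters

Δlat = 18.7334713 − 18.7335 = -0.0000287°; Δlon = 19.8357101 − 19.8357 = +0.0000101°.
North–south shift: -0.0000287 × 111000 = -3.1857 m.
East–west at this latitude: 0.0000101° × 111000 × cos 18.7335° ≈ 0.0000101 × 105120 = 1.06171 m.
Combined displacement = (3.1857² + 1.06171²)^½ ≈ 3.35796 m.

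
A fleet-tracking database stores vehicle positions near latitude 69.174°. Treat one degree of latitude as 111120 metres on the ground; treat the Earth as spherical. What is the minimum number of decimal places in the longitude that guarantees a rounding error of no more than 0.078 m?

At 69.174° one degree of longitude covers 111120 × cos 69.174° ≈ 111120 × 0.3555 ≈ 39506.6 m.
N decimal places → at most half a unit in the last place, 0.5 × 10⁻ᴺ° = 39506.6/2 × 10⁻ᴺ m.
Setting 19753.3 × 10⁻ᴺ ≤ 0.078 gives 10ᴺ ≥ 2.532e+05, i.e. N ≥ 5.40.
At 5 places the error can reach 0.198 m, but 6 places keeps it to 0.0198 m.

6 decimal places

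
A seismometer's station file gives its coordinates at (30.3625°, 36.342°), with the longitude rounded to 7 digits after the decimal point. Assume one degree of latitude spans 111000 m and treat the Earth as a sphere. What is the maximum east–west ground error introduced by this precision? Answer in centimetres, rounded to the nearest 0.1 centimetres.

Rounding to 7 decimal places leaves the longitude within ±5e-08° of the true value.
One degree of longitude at 30.3625° is 111000 × cos 30.3625° ≈ 111000 × 0.8628 = 95775.8 m.
Maximum E–W displacement: 5e-08 × 95775.8 = 0.00478879 m.
That is 0.00478879 m = 0.47888 cm.

0.5 centimetres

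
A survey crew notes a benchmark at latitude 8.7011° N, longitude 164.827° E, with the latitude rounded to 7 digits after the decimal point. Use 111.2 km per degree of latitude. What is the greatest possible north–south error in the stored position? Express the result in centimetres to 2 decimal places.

Rounding to 7 decimal places leaves the latitude within ±5e-08° of the true value.
Along the meridian that is 5e-08° × 111200 m/° = 0.00556 m.
That is 0.00556 m = 0.556 cm.

0.56 centimetres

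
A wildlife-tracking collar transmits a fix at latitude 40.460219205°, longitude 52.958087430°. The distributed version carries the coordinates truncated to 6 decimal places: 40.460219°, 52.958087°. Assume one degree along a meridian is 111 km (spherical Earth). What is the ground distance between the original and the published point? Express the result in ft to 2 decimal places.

The latitude changed by +0.000000205° and the longitude by +0.000000430°.
N–S: 0.000000205° × 111000 m/° = 0.022755 m.
East–west at this latitude: 0.000000430° × 111000 × cos 40.4602° ≈ 0.000000430 × 84455.1 = 0.0363157 m.
Combined displacement = (0.022755² + 0.0363157²)^½ ≈ 0.0428558 m.
In feet: 0.0428558 m ÷ 0.3048 ≈ 0.1406 ft.

0.14 ft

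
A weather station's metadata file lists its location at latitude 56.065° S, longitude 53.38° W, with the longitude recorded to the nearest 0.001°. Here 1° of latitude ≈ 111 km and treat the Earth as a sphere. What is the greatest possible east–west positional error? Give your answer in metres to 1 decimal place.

Rounding to 3 decimal places leaves the longitude within ±0.0005° of the true value.
Parallels shrink by cos φ, so at 56.065° a degree of longitude is 111000 × 0.5583 ≈ 61966 m.
So at most 0.0005° × 61966 ≈ 30.983 m east–west.

31.0 metres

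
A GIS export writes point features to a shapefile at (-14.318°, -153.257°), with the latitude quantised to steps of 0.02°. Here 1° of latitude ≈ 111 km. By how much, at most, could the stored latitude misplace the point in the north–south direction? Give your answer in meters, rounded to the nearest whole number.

With a 0.02° grid the true value lies within half a step, ±0.02°/2 = ±0.01°, of the stored one.
So the N–S error is at most 0.01 × 111000 = 1110 m.

1110 meters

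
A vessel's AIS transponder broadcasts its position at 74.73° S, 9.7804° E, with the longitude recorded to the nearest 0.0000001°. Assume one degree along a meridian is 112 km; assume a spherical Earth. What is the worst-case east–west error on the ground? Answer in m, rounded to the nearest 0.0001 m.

0.0015 m

Rounding to 7 decimal places leaves the longitude within ±5e-08° of the true value.
One degree of longitude at 74.73° is 112000 × cos 74.73° ≈ 112000 × 0.2634 = 29497.2 m.
So at most 5e-08° × 29497.2 ≈ 0.00147486 m east–west.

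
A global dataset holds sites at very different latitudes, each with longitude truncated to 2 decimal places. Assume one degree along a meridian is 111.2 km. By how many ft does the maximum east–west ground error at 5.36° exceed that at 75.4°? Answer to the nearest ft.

2713 ft

Truncating at 2 decimal places can drop up to a full unit in the last place, so the longitude may be off by as much as 0.01°.
At 5.36°: 0.01° × 111200 × cos 5.36° = 0.01 × 111200 × 0.9956 ≈ 1107.1 m.
Error at 75.4° = 0.01° × 111200 × cos 75.4° ≈ 1112 × 0.2521 = 280.3 m.
So the lower-latitude error exceeds the higher by 1107.1 − 280.3 = 826.84 m.
In feet: 826.837 m ÷ 0.3048 ≈ 2712.7 ft.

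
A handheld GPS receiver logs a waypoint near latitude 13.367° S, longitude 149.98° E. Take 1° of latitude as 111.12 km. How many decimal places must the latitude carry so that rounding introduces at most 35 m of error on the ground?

One degree of latitude covers 111120 m.
With N decimal places the half-ulp bound is 0.5·10⁻ᴺ°, or 0.5·10⁻ᴺ × 111120 m on the ground.
Need 0.5 × 111120 × 10⁻ᴺ ≤ 35 → 10⁻ᴺ ≤ 6.299e-04, so N ≥ 3.20.
N = 3 would give 55.6 m (too coarse); N = 4 gives 5.56 m ≤ 35 m.

4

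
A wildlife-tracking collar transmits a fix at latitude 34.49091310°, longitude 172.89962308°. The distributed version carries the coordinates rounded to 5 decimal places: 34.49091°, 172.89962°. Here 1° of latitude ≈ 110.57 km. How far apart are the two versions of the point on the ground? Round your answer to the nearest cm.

44 cm

The latitude changed by +0.00000310° and the longitude by +0.00000308°.
N–S: 0.00000310° × 110570 m/° = 0.342767 m.
East–west at this latitude: 0.00000308° × 110570 × cos 34.4909° ≈ 0.00000308 × 91133.6 = 0.280691 m.
Hypotenuse of the two orthogonal shifts: √(0.342767² + 0.280691²) = 0.443031 m.
That is 0.443031 m = 44.303 cm.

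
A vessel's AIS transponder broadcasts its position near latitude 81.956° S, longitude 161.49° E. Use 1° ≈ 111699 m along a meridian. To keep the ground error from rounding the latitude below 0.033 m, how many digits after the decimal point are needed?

One degree of latitude covers 111699 m.
With N decimal places the half-ulp bound is 0.5·10⁻ᴺ°, or 0.5·10⁻ᴺ × 111699 m on the ground.
Need 0.5 × 111699 × 10⁻ᴺ ≤ 0.033 → 10⁻ᴺ ≤ 5.909e-07, so N ≥ 6.23.
So 7 decimal places suffice (0.00558 m); 6 would allow up to 0.0558 m.

7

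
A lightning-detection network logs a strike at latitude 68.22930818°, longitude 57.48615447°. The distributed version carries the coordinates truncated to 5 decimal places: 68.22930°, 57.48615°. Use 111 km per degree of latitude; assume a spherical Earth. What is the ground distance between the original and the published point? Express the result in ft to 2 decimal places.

Δlat = 68.22930818 − 68.22930 = +0.00000818°; Δlon = 57.48615447 − 57.48615 = +0.00000447°.
N–S: 0.00000818° × 111000 m/° = 0.90798 m.
East–west at this latitude: 0.00000447° × 111000 × cos 68.2293° ≈ 0.00000447 × 41169.1 = 0.184026 m.
Distance: √(0.90798² + 0.184026²) ≈ 0.926441 m.
Converting: 0.926441 m × 3.2808 ft/m ≈ 3.0395 ft.

3.04 ft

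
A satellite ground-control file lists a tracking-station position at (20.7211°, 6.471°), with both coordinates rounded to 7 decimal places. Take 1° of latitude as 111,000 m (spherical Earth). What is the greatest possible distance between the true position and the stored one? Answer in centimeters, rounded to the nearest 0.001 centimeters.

0.760 centimeters

Rounding to 7 decimal places leaves each coordinate within ±5e-08° of the true value.
North–south component: 5e-08° × 111000 = 0.00555 m.
E–W at 20.7211°: 5e-08° × 111000 × cos 20.7211° = 5e-08 × 111000 × 0.9353 ≈ 0.00519099 m.
The two errors are perpendicular, so the maximum displacement is √(0.00555² + 0.00519099²) ≈ 0.00759927 m.
That is 0.00759927 m = 0.75993 cm.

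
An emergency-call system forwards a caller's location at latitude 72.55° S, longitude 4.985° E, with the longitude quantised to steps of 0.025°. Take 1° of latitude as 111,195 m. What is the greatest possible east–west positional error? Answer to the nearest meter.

417 meters

With a 0.025° grid the true value lies within half a step, ±0.025°/2 = ±0.0125°, of the stored one.
At latitude 72.55° a degree of longitude spans 111195 m × cos 72.55° = 111195 × 0.2999 ≈ 33344.4 m.
Maximum E–W displacement: 0.0125 × 33344.4 = 416.805 m.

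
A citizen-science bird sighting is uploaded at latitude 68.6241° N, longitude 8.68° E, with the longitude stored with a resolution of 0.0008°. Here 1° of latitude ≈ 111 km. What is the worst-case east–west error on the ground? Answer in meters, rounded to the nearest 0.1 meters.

16.2 meters

With a 0.0008° grid the true value lies within half a step, ±0.0008°/2 = ±0.0004°, of the stored one.
Parallels shrink by cos φ, so at 68.6241° a degree of longitude is 111000 × 0.3645 ≈ 40457.8 m.
Maximum E–W displacement: 0.0004 × 40457.8 = 16.1831 m.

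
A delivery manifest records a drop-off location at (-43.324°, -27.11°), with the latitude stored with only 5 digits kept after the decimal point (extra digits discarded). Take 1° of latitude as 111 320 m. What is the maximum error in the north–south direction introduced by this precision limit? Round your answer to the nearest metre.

Truncating at 5 decimal places can drop up to a full unit in the last place, so the latitude may be off by as much as 1e-05°.
So the N–S error is at most 1e-05 × 111320 = 1.1132 m.

1 metres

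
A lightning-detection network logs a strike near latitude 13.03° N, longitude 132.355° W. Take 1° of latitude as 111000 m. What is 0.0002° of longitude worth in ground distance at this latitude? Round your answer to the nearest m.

22 m

At 13.03° a degree of longitude is 111000 × cos 13.03° ≈ 108142 m, so 0.0002° corresponds to 21.6284 m.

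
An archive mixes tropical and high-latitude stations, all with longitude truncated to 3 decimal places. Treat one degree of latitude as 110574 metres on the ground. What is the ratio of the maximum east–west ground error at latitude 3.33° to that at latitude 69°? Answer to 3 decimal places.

2.786

Truncating at 3 decimal places can drop up to a full unit in the last place, so the longitude may be off by as much as 0.001°.
Error at 3.33° = 0.001° × 110574 × cos 3.33° ≈ 110.57 × 0.9983 = 110.39 m.
At 69°: 0.001° × 110574 × cos 69° = 0.001 × 110574 × 0.3584 ≈ 39.626 m.
The ratio reduces to cos 3.33° / cos 69° = 0.9983/0.3584 ≈ 2.7857.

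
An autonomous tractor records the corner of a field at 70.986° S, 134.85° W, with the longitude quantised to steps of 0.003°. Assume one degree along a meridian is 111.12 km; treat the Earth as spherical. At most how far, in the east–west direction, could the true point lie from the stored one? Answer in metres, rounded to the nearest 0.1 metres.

54.3 metres

With a 0.003° grid the true value lies within half a step, ±0.003°/2 = ±0.0015°, of the stored one.
One degree of longitude at 70.986° is 111120 × cos 70.986° ≈ 111120 × 0.3258 = 36202.8 m.
East–west error: 0.0015° × 36202.8 m/° ≈ 54.3042 m.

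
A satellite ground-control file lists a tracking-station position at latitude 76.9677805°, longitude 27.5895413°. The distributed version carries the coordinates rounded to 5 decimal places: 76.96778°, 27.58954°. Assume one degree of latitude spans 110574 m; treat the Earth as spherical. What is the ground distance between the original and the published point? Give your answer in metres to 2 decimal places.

The latitude changed by +0.0000005° and the longitude by +0.0000013°.
North–south shift: 0.0000005 × 110574 = 0.055287 m.
E–W at 76.9678°: 0.0000013° × 110574 × cos 76.9678° = 0.0000013 × 110574 × 0.2255 ≈ 0.0324146 m.
Hypotenuse of the two orthogonal shifts: √(0.055287² + 0.0324146²) = 0.0640887 m.

0.06 metres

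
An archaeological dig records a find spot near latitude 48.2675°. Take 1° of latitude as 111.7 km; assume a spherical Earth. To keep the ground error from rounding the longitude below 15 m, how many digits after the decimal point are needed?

At 48.2675° one degree of longitude covers 111700 × cos 48.2675° ≈ 111700 × 0.6657 ≈ 74353.5 m.
Rounding to N decimal places gives at most 0.5 × 10⁻ᴺ degrees of error, i.e. 0.5 × 10⁻ᴺ × 74353.5 m.
Setting 37176.8 × 10⁻ᴺ ≤ 15 gives 10ᴺ ≥ 2478, i.e. N ≥ 3.39.
So 4 decimal places suffice (3.72 m); 3 would allow up to 37.2 m.

4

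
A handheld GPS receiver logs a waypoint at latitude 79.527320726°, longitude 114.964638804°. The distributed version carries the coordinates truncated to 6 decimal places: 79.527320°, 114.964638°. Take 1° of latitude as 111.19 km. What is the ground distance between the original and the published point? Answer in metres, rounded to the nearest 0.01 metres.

Δlat = 79.527320726 − 79.527320 = +0.000000726°; Δlon = 114.964638804 − 114.964638 = +0.000000804°.
North–south shift: 0.000000726 × 111190 = 0.0807239 m.
E–W at 79.5273°: 0.000000804° × 111190 × cos 79.5273° = 0.000000804 × 111190 × 0.1818 ≈ 0.0162494 m.
Combined displacement = (0.0807239² + 0.0162494²)^½ ≈ 0.0823432 m.

0.08 metres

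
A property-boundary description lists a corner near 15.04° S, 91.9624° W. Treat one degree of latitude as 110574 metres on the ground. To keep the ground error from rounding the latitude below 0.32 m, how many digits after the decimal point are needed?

One degree of latitude covers 110574 m.
Rounding to N decimal places gives at most 0.5 × 10⁻ᴺ degrees of error, i.e. 0.5 × 10⁻ᴺ × 110574 m.
Setting 55287 × 10⁻ᴺ ≤ 0.32 gives 10ᴺ ≥ 1.728e+05, i.e. N ≥ 5.24.
N = 5 would give 0.553 m (too coarse); N = 6 gives 0.0553 m ≤ 0.32 m.

6 decimal places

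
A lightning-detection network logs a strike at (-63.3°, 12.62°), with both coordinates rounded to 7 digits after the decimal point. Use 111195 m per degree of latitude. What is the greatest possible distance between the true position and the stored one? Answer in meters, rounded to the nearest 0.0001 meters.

0.0061 meters

Rounding to 7 decimal places leaves each coordinate within ±5e-08° of the true value.
North–south component: 5e-08° × 111195 = 0.00555975 m.
E–W at 63.3°: 5e-08° × 111195 × cos 63.3° = 5e-08 × 111195 × 0.4493 ≈ 0.0024981 m.
Worst case both components are at the extreme and orthogonal: √(0.00555975² + 0.0024981²) ≈ 0.00609519 m.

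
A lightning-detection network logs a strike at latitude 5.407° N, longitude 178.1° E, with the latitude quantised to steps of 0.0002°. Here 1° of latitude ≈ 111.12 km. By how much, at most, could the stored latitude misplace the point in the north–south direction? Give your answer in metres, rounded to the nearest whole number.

11 metres

With a 0.0002° grid the true value lies within half a step, ±0.0002°/2 = ±0.0001°, of the stored one.
North–south distance: 0.0001° × 111120 m/° = 11.112 m.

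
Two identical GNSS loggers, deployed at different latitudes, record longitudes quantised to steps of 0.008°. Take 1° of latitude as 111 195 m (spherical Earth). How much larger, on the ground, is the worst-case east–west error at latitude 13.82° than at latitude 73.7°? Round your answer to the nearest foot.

With a 0.008° grid the true value lies within half a step, ±0.008°/2 = ±0.004°, of the stored one.
At 13.82°: 0.004° × 111195 × cos 13.82° = 0.004 × 111195 × 0.9711 ≈ 431.9 m.
At 73.7°: 0.004° × 111195 × cos 73.7° = 0.004 × 111195 × 0.2807 ≈ 124.83 m.
So the lower-latitude error exceeds the higher by 431.9 − 124.83 = 307.07 m.
In feet: 307.069 m ÷ 0.3048 ≈ 1007.4 ft.

1007 feet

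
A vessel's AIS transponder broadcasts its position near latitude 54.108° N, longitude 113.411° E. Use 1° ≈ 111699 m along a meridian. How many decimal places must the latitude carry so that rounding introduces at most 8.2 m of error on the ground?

One degree of latitude covers 111699 m.
Rounding to N decimal places gives at most 0.5 × 10⁻ᴺ degrees of error, i.e. 0.5 × 10⁻ᴺ × 111699 m.
Setting 55849.5 × 10⁻ᴺ ≤ 8.2 gives 10ᴺ ≥ 6811, i.e. N ≥ 3.83.
So 4 decimal places suffice (5.58 m); 3 would allow up to 55.8 m.

4 decimal places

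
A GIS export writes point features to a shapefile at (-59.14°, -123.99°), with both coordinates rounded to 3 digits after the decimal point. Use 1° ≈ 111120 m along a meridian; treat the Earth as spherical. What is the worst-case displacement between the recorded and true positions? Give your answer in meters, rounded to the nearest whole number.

Rounding to 3 decimal places leaves each coordinate within ±0.0005° of the true value.
Latitude error → 0.0005 × 111120 = 55.56 m along the meridian.
East–west component at 59.14°: 0.0005° × 111120 × cos 59.14° ≈ 0.0005 × 56998.1 ≈ 28.4991 m.
Worst case both components are at the extreme and orthogonal: √(55.56² + 28.4991²) ≈ 62.4429 m.

62 meters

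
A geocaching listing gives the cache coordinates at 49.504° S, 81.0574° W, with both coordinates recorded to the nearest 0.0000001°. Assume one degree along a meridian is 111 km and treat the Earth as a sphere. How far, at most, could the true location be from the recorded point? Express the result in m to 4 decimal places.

0.0066 m

Rounding to 7 decimal places leaves each coordinate within ±5e-08° of the true value.
N–S: 5e-08° × 111000 m/° = 0.00555 m.
Longitude error → 5e-08 × 111000 × cos 49.504° = 5e-08 × 111000 × 0.6494 ≈ 0.00360414 m.
Worst case both components are at the extreme and orthogonal: √(0.00555² + 0.00360414²) ≈ 0.00661758 m.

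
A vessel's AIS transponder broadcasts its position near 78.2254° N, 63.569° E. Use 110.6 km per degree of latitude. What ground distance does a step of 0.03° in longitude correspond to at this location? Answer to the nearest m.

At 78.2254° a degree of longitude is 110600 × cos 78.2254° ≈ 22569.3 m, so 0.03° corresponds to 677.078 m.

677 m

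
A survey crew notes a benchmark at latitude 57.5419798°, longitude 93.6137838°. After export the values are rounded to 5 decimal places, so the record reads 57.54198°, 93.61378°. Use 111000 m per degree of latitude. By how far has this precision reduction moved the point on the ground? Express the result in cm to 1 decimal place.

22.7 cm

Δlat = 57.5419798 − 57.54198 = -0.0000002°; Δlon = 93.6137838 − 93.61378 = +0.0000038°.
N–S: -0.0000002° × 111000 m/° = -0.0222 m.
East–west at this latitude: 0.0000038° × 111000 × cos 57.542° ≈ 0.0000038 × 59571.6 = 0.226372 m.
Distance: √(0.0222² + 0.226372²) ≈ 0.227458 m.
That is 0.227458 m = 22.746 cm.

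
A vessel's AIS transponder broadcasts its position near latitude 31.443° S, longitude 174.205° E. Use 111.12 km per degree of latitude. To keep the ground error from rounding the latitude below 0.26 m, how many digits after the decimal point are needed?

One degree of latitude covers 111120 m.
Rounding to N decimal places gives at most 0.5 × 10⁻ᴺ degrees of error, i.e. 0.5 × 10⁻ᴺ × 111120 m.
Need 0.5 × 111120 × 10⁻ᴺ ≤ 0.26 → 10⁻ᴺ ≤ 4.680e-06, so N ≥ 5.33.
At 5 places the error can reach 0.556 m, but 6 places keeps it to 0.0556 m.

6 decimal places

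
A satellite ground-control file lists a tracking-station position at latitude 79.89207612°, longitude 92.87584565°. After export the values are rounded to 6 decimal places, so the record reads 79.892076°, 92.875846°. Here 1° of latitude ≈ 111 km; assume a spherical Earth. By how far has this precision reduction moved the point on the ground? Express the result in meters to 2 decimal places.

0.01 meters

Δlat = 79.89207612 − 79.892076 = +0.00000012°; Δlon = 92.87584565 − 92.875846 = -0.00000035°.
North–south shift: 0.00000012 × 111000 = 0.01332 m.
East–west at this latitude: -0.00000035° × 111000 × cos 79.8921° ≈ -0.00000035 × 19480.8 = -0.00681829 m.
Distance: √(0.01332² + 0.00681829²) ≈ 0.0149637 m.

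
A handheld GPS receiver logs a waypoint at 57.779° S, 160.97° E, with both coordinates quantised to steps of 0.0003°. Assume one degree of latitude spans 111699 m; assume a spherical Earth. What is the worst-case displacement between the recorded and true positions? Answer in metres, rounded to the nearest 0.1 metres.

With a 0.0003° grid the true value lies within half a step, ±0.0003°/2 = ±0.00015°, of the stored one.
North–south component: 0.00015° × 111699 = 16.7549 m.
East–west component at 57.779°: 0.00015° × 111699 × cos 57.779° ≈ 0.00015 × 59556.4 ≈ 8.93346 m.
The two errors are perpendicular, so the maximum displacement is √(16.7549² + 8.93346²) ≈ 18.9877 m.

19.0 metres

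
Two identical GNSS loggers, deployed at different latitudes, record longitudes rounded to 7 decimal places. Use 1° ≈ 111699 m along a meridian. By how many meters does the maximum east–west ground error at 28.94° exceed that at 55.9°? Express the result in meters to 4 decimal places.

Rounding to 7 decimal places leaves the longitude within ±5e-08° of the true value.
At 28.94°: 5e-08° × 111699 × cos 28.94° = 5e-08 × 111699 × 0.8751 ≈ 0.0048875 m.
Error at 55.9° = 5e-08° × 111699 × cos 55.9° ≈ 0.0055849 × 0.5606 = 0.0031311 m.
Difference: 0.0048875 − 0.0031311 = 0.0017564 m.

0.0018 meters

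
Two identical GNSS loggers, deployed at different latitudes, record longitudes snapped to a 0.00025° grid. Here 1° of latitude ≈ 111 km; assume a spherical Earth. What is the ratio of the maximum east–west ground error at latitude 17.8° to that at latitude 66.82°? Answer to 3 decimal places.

With a 0.00025° grid the true value lies within half a step, ±0.00025°/2 = ±0.000125°, of the stored one.
Error at 17.8° = 0.000125° × 111000 × cos 17.8° ≈ 13.875 × 0.9521 = 13.211 m.
At 66.82°: 0.000125° × 111000 × cos 66.82° = 0.000125 × 111000 × 0.3936 ≈ 5.4615 m.
The ratio reduces to cos 17.8° / cos 66.82° = 0.9521/0.3936 ≈ 2.4189.

2.419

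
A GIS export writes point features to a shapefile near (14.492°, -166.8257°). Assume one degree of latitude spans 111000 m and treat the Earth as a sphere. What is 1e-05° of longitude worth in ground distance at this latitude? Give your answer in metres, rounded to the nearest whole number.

At 14.492° a degree of longitude is 111000 × cos 14.492° ≈ 107468 m, so 1e-05° corresponds to 1.07468 m.

1 metres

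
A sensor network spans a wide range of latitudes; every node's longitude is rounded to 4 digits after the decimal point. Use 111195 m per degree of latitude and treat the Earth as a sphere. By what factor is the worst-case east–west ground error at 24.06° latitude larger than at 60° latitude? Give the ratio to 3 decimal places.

1.826

Rounding to 4 decimal places leaves the longitude within ±5e-05° of the true value.
Error at 24.06° = 5e-05° × 111195 × cos 24.06° ≈ 5.5598 × 0.9131 = 5.0767 m.
Error at 60° = 5e-05° × 111195 × cos 60° ≈ 5.5598 × 0.5000 = 2.7799 m.
The ratio reduces to cos 24.06° / cos 60° = 0.9131/0.5000 ≈ 1.8262.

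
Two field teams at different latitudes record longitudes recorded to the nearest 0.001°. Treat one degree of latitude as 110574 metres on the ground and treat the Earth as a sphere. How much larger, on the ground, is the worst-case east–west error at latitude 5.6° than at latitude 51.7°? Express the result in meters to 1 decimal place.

20.8 meters

Rounding to 3 decimal places leaves the longitude within ±0.0005° of the true value.
Error at 5.6° = 0.0005° × 110574 × cos 5.6° ≈ 55.287 × 0.9952 = 55.023 m.
Error at 51.7° = 0.0005° × 110574 × cos 51.7° ≈ 55.287 × 0.6198 = 34.266 m.
Difference: 55.023 − 34.266 = 20.757 m.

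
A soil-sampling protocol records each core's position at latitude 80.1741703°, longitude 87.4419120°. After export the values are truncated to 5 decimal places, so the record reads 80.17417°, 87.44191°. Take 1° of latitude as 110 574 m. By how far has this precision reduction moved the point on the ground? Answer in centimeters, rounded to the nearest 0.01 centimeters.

The latitude changed by +0.0000003° and the longitude by +0.0000020°.
North–south shift: 0.0000003 × 110574 = 0.0331722 m.
E–W at 80.1742°: 0.0000020° × 110574 × cos 80.1742° = 0.0000020 × 110574 × 0.1707 ≈ 0.0377397 m.
Combined displacement = (0.0331722² + 0.0377397²)^½ ≈ 0.0502462 m.
That is 0.0502462 m = 5.0246 cm.

5.02 centimeters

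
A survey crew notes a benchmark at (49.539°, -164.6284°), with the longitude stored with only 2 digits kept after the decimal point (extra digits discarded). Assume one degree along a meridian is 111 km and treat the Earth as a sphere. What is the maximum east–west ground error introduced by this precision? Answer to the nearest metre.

Truncating at 2 decimal places can drop up to a full unit in the last place, so the longitude may be off by as much as 0.01°.
Parallels shrink by cos φ, so at 49.539° a degree of longitude is 111000 × 0.6489 ≈ 72031.3 m.
East–west error: 0.01° × 72031.3 m/° ≈ 720.313 m.

720 metres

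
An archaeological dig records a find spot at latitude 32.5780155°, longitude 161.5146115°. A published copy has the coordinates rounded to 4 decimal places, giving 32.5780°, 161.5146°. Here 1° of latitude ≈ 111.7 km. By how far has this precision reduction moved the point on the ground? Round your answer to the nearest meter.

2 meters

Δlat = 32.5780155 − 32.5780 = +0.0000155°; Δlon = 161.5146115 − 161.5146 = +0.0000115°.
N–S: 0.0000155° × 111700 m/° = 1.73135 m.
E–W at 32.578°: 0.0000115° × 111700 × cos 32.578° = 0.0000115 × 111700 × 0.8427 ≈ 1.08244 m.
Distance: √(1.73135² + 1.08244²) ≈ 2.04187 m.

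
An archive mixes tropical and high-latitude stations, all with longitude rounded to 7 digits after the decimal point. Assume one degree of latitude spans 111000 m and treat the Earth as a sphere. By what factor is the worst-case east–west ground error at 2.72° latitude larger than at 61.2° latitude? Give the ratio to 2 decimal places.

Rounding to 7 decimal places leaves the longitude within ±5e-08° of the true value.
At 2.72°: 5e-08° × 111000 × cos 2.72° = 5e-08 × 111000 × 0.9989 ≈ 0.0055437 m.
At 61.2°: 5e-08° × 111000 × cos 61.2° = 5e-08 × 111000 × 0.4818 ≈ 0.0026737 m.
The ratio reduces to cos 2.72° / cos 61.2° = 0.9989/0.4818 ≈ 2.0734.

2.07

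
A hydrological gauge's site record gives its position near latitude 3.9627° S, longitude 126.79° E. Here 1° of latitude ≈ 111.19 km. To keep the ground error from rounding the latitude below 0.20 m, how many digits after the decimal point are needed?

6 decimal places

One degree of latitude covers 111190 m.
Rounding to N decimal places gives at most 0.5 × 10⁻ᴺ degrees of error, i.e. 0.5 × 10⁻ᴺ × 111190 m.
Need 0.5 × 111190 × 10⁻ᴺ ≤ 0.20 → 10⁻ᴺ ≤ 3.597e-06, so N ≥ 5.44.
N = 5 would give 0.556 m (too coarse); N = 6 gives 0.0556 m ≤ 0.20 m.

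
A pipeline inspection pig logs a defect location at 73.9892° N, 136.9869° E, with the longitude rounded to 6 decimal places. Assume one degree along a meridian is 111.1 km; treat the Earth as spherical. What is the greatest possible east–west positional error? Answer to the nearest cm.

Rounding to 6 decimal places leaves the longitude within ±5e-07° of the true value.
One degree of longitude at 73.9892° is 111100 × cos 73.9892° ≈ 111100 × 0.2758 = 30643.4 m.
East–west error: 5e-07° × 30643.4 m/° ≈ 0.0153217 m.
That is 0.0153217 m = 1.5322 cm.

2 cm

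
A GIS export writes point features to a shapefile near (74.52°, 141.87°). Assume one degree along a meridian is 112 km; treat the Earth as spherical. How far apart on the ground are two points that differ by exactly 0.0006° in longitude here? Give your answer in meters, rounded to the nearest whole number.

18 meters

At 74.52° a degree of longitude is 112000 × cos 74.52° ≈ 29893 m, so 0.0006° corresponds to 17.9358 m.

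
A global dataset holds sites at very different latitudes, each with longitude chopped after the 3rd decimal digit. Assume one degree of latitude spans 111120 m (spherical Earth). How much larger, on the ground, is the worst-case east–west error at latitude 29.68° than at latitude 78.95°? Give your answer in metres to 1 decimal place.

75.2 metres

Truncating at 3 decimal places can drop up to a full unit in the last place, so the longitude may be off by as much as 0.001°.
Error at 29.68° = 0.001° × 111120 × cos 29.68° ≈ 111.12 × 0.8688 = 96.542 m.
Error at 78.95° = 0.001° × 111120 × cos 78.95° ≈ 111.12 × 0.1917 = 21.298 m.
Difference: 96.542 − 21.298 = 75.244 m.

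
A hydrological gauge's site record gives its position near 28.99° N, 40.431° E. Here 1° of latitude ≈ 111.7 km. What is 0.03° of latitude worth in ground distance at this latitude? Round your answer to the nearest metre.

3351 metres

0.03° × 111700 m/° = 3351 m.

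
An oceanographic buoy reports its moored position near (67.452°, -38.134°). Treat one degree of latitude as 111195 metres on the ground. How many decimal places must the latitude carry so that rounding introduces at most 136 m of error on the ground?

One degree of latitude covers 111195 m.
N decimal places → at most half a unit in the last place, 0.5 × 10⁻ᴺ° = 111195/2 × 10⁻ᴺ m.
Setting 55597.5 × 10⁻ᴺ ≤ 136 gives 10ᴺ ≥ 408.8, i.e. N ≥ 2.61.
N = 2 would give 556 m (too coarse); N = 3 gives 55.6 m ≤ 136 m.

3 decimal places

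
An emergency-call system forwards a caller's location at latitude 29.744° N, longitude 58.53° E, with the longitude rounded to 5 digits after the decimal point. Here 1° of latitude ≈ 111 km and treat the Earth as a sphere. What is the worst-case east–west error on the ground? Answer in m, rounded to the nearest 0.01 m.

0.48 m

Rounding to 5 decimal places leaves the longitude within ±5e-06° of the true value.
At latitude 29.744° a degree of longitude spans 111000 m × cos 29.744° = 111000 × 0.8683 ≈ 96375.8 m.
Maximum E–W displacement: 5e-06 × 96375.8 = 0.481879 m.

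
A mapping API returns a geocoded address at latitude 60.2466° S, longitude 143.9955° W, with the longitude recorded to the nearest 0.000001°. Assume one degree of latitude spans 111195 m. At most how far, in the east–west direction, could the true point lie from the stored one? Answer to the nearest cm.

Rounding to 6 decimal places leaves the longitude within ±5e-07° of the true value.
One degree of longitude at 60.2466° is 111195 × cos 60.2466° ≈ 111195 × 0.4963 = 55182.5 m.
So at most 5e-07° × 55182.5 ≈ 0.0275913 m east–west.
That is 0.0275913 m = 2.7591 cm.

3 cm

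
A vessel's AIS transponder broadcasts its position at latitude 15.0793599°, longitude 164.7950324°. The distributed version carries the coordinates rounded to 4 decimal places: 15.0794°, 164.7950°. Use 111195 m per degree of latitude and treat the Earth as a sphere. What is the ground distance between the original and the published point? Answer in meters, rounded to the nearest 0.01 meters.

The latitude changed by -0.0000401° and the longitude by +0.0000324°.
North–south shift: -0.0000401 × 111195 = -4.45892 m.
East–west at this latitude: 0.0000324° × 111195 × cos 15.0794° ≈ 0.0000324 × 107366 = 3.47866 m.
Distance: √(4.45892² + 3.47866²) ≈ 5.65536 m.

5.66 meters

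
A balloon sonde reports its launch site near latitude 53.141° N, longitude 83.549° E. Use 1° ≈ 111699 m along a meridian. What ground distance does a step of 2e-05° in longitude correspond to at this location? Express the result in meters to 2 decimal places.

One degree of longitude here spans 111699 × cos 53.141° = 111699 × 0.5998 ≈ 67002.4 m; 2e-05° of that is 1.34005 m.

1.34 meters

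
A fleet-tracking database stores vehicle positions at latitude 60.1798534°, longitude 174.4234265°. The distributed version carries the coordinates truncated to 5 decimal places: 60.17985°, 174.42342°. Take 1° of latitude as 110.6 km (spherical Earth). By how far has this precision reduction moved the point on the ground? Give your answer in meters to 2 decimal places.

0.52 meters

Δlat = 60.1798534 − 60.17985 = +0.0000034°; Δlon = 174.4234265 − 174.42342 = +0.0000065°.
N–S: 0.0000034° × 110600 m/° = 0.37604 m.
E–W at 60.1799°: 0.0000065° × 110600 × cos 60.1799° = 0.0000065 × 110600 × 0.4973 ≈ 0.357494 m.
Distance: √(0.37604² + 0.357494²) ≈ 0.518853 m.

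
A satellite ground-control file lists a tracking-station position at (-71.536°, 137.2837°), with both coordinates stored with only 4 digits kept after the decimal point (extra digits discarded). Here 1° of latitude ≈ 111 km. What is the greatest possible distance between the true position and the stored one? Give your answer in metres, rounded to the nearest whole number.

12 metres

Truncating at 4 decimal places can drop up to a full unit in the last place, so each coordinate may be off by as much as 0.0001°.
North–south component: 0.0001° × 111000 = 11.1 m.
East–west component at 71.536°: 0.0001° × 111000 × cos 71.536° ≈ 0.0001 × 35154.7 ≈ 3.51547 m.
Worst case both components are at the extreme and orthogonal: √(11.1² + 3.51547²) ≈ 11.6434 m.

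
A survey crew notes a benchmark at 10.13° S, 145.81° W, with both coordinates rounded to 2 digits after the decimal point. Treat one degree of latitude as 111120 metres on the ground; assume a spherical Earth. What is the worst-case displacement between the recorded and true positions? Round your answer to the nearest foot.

2558 feet

Rounding to 2 decimal places leaves each coordinate within ±0.005° of the true value.
N–S: 0.005° × 111120 m/° = 555.6 m.
E–W at 10.13°: 0.005° × 111120 × cos 10.13° = 0.005 × 111120 × 0.9844 ≈ 546.939 m.
Worst case both components are at the extreme and orthogonal: √(555.6² + 546.939²) ≈ 779.637 m.
Converting: 779.637 m × 3.2808 ft/m ≈ 2557.9 ft.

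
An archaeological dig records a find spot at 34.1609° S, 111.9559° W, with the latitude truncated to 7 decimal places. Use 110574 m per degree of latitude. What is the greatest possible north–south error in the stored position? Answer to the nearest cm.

1 cm

Truncating at 7 decimal places can drop up to a full unit in the last place, so the latitude may be off by as much as 1e-07°.
So the N–S error is at most 1e-07 × 110574 = 0.0110574 m.
That is 0.0110574 m = 1.1057 cm.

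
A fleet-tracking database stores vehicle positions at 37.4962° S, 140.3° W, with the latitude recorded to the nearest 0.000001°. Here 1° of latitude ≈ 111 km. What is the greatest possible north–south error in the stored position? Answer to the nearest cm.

6 cm

Rounding to 6 decimal places leaves the latitude within ±5e-07° of the true value.
North–south distance: 5e-07° × 111000 m/° = 0.0555 m.
That is 0.0555 m = 5.55 cm.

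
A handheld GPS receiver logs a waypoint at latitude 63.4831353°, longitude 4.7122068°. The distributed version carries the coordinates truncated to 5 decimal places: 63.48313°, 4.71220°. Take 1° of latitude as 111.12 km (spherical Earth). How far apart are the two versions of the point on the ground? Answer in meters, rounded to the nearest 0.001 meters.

0.679 meters

The latitude changed by +0.0000053° and the longitude by +0.0000068°.
N–S: 0.0000053° × 111120 m/° = 0.588936 m.
E–W at 63.4831°: 0.0000068° × 111120 × cos 63.4831° = 0.0000068 × 111120 × 0.4465 ≈ 0.337353 m.
Distance: √(0.588936² + 0.337353²) ≈ 0.678714 m.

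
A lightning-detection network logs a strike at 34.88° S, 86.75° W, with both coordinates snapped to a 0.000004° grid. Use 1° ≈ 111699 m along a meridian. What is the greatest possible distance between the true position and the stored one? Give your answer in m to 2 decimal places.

With a 0.000004° grid the true value lies within half a step, ±0.000004°/2 = ±2e-06°, of the stored one.
North–south component: 2e-06° × 111699 = 0.223398 m.
E–W at 34.88°: 2e-06° × 111699 × cos 34.88° = 2e-06 × 111699 × 0.8204 ≈ 0.183265 m.
The two errors are perpendicular, so the maximum displacement is √(0.223398² + 0.183265²) ≈ 0.288951 m.

0.29 m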